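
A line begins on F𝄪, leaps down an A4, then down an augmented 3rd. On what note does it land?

Ab

An augmented fourth down from F## is C# (letter C, 6 semitones down).
An augmented third down from C# is Ab (letter A, 5 semitones down).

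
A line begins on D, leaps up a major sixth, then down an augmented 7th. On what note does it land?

A major sixth up from D is B (letter B, 9 semitones up).
An augmented seventh down from B is Cb (letter C, 12 semitones down).

Cb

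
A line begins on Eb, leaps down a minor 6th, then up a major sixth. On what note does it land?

E

A minor sixth down from Eb is G (letter G, 8 semitones down).
A major sixth up from G is E (letter E, 9 semitones up).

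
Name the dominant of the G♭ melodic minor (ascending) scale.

The Gb melodic minor (ascending) scale runs Gb Ab Bbb Cb Db Eb F.
Degree 5 is Db.

Db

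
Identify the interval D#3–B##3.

Counting letters D–E–F–G–A–B gives a sixth.
D#→B## = 10 semitones, 1 wider than the major sixth (9), so augmented.

augmented sixth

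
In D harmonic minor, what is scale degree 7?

Degree 7 takes the letter 6 steps above D, which is C.
In harmonic minor, degree 7 sits 11 semitones above the tonic. D + 11 semitones is pitch class 1, spelled on C as C#.

C#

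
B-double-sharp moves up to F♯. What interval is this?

doubly diminished fifth

Counting letters B–C–D–E–F gives a fifth.
B##→F# = 5 semitones, 2 narrower than the perfect fifth (7), so doubly diminished.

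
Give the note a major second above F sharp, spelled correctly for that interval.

G#

A second above F lands on the letter G.
A major second spans 2 semitones, so F# moves to pitch class 8. On the letter G that is G#.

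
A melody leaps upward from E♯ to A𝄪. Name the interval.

augmented fourth

Counting letters E–F–G–A gives a fourth.
E#→A## = 6 semitones, 1 wider than the perfect fourth (5), so augmented.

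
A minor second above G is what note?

A second above G lands on the letter A.
A minor second spans 1 semitone, so G moves to pitch class 8. On the letter A that is Ab.

Ab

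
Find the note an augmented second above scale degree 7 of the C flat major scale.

Scale degree 7 of Cb major is Bb.
An augmented second (3 semitones) above Bb lands on the letter C, giving C#.

C#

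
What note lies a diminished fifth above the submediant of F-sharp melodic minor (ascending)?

The submediant of F# melodic minor (ascending) is D#.
A diminished fifth (6 semitones) above D# lands on the letter A, giving A.

A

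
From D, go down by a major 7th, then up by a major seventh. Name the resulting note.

A major seventh down from D is Eb (letter E, 11 semitones down).
A major seventh up from Eb is D (letter D, 11 semitones up).

D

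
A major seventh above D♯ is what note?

C##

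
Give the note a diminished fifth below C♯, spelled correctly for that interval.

F##

A fifth below C lands on the letter F.
A diminished fifth spans 6 semitones, so C# moves to pitch class 7. On the letter F that is F##.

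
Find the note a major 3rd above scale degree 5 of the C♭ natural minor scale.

Scale degree 5 of Cb natural minor is Gb.
A major third (4 semitones) above Gb lands on the letter B, giving Bb.

Bb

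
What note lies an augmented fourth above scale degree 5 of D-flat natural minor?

D

Scale degree 5 of Db natural minor is Ab.
An augmented fourth (6 semitones) above Ab lands on the letter D, giving D.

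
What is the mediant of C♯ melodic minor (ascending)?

The C# melodic minor (ascending) scale runs C# D# E F# G# A# B#.
Degree 3 is E.

E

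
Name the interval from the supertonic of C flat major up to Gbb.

The supertonic of Cb major is Db.
Db up to Gbb: letters D→G make it a fourth; 4 semitones makes it diminished.

diminished fourth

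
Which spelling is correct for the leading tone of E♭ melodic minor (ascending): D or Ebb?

Each scale degree takes a distinct letter name. Degree 7 of a scale on E must use the letter D.
D and Ebb are enharmonically the same pitch, but only D uses the letter D, so it is the correct spelling here.

D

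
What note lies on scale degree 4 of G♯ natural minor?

C#

Degree 4 takes the letter 3 steps above G, which is C.
In natural minor, degree 4 sits 5 semitones above the tonic. G# + 5 semitones is pitch class 1, spelled on C as C#.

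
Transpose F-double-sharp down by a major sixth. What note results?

A sixth below F lands on the letter A.
A major sixth spans 9 semitones, so F## moves to pitch class 10. On the letter A that is A#.

A#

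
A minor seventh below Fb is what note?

F down a major seventh is Gb, so the target letter is G.
From Fb, a minor seventh is 10 semitones down: Gb.

Gb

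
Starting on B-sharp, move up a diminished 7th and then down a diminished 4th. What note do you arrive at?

A diminished seventh up from B# is A (letter A, 9 semitones up).
A diminished fourth down from A is E# (letter E, 4 semitones down).

E#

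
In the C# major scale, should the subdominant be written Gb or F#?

Each scale degree takes a distinct letter name. Degree 4 of a scale on C must use the letter F.
F# and Gb are enharmonically the same pitch, but only F# uses the letter F, so it is the correct spelling here.

F#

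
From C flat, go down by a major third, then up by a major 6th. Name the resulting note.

Fb

A major third down from Cb is Abb (letter A, 4 semitones down).
A major sixth up from Abb is Fb (letter F, 9 semitones up).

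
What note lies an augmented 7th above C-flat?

C up a major seventh is B, so the target letter is B.
From Cb, an augmented seventh is 12 semitones up: B.

B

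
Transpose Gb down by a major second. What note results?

G down a major second is F, so the target letter is F.
From Gb, a major second is 2 semitones down: Fb.

Fb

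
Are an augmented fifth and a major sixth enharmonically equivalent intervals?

No

An augmented fifth spans 8 semitones; a major sixth spans 9.
The spans differ, so they are not enharmonic equivalents.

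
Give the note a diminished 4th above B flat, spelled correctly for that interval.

Ebb

B up a perfect fourth is E, so the target letter is E.
From Bb, a diminished fourth is 4 semitones up: Ebb.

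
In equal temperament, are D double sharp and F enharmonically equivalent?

No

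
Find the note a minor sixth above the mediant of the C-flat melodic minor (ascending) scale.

The mediant of Cb melodic minor (ascending) is Ebb.
A minor sixth (8 semitones) above Ebb lands on the letter C, giving Cbb.

Cbb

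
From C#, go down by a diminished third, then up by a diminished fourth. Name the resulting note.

D#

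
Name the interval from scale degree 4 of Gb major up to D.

Scale degree 4 of Gb major is Cb.
Cb up to D: letters C→D make it a second; 3 semitones makes it augmented.

augmented second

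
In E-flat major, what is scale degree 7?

The Eb major scale runs Eb F G Ab Bb C D.
Degree 7 is D.

D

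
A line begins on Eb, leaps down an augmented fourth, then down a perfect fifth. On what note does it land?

An augmented fourth down from Eb is Bbb (letter B, 6 semitones down).
A perfect fifth down from Bbb is Ebb (letter E, 7 semitones down).

Ebb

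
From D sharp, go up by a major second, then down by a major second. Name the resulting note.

D#

A major second up from D# is E# (letter E, 2 semitones up).
A major second down from E# is D# (letter D, 2 semitones down).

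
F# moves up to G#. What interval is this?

major second

Counting letters F–G gives a second.
F#→G# = 2 semitones, exactly the major second.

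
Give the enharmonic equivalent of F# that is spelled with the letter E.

Plain E sits 2 semitones below F#, so on the letter E the same pitch needs a double sharp: E##.

E##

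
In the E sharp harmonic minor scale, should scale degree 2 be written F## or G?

Each scale degree takes a distinct letter name. Degree 2 of a scale on E must use the letter F.
F## and G are enharmonically the same pitch, but only F## uses the letter F, so it is the correct spelling here.

F##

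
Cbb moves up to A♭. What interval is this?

augmented sixth

The letter names run C→A, a span of 5 letter steps, so the interval is some kind of sixth.
Cbb to Ab is 10 semitones. A major sixth is 9, so 10 makes it augmented.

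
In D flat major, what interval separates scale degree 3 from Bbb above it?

Scale degree 3 of Db major is F.
F up to Bbb: letters F→B make it a fourth; 4 semitones makes it diminished.

diminished fourth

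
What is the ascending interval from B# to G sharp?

Counting letters B–C–D–E–F–G gives a sixth.
B#→G# = 8 semitones, 1 narrower than the major sixth (9), so minor.

minor sixth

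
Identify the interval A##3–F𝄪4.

minor sixth

The letter names run A→F, a span of 5 letter steps, so the interval is some kind of sixth.
A## to F## is 8 semitones. A major sixth is 9, so 8 makes it minor.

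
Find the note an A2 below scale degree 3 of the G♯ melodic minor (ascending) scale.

Ab

Scale degree 3 of G# melodic minor (ascending) is B.
An augmented second (3 semitones) below B lands on the letter A, giving Ab.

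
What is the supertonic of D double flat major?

Ebb

Degree 2 takes the letter 1 step above D, which is E.
In major, degree 2 sits 2 semitones above the tonic. Dbb + 2 semitones is pitch class 2, spelled on E as Ebb.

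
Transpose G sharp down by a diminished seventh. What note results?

A##

G down a major seventh is Ab, so the target letter is A.
From G#, a diminished seventh is 9 semitones down: A##.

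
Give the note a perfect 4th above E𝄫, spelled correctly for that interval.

Abb

A fourth above E lands on the letter A.
A perfect fourth spans 5 semitones, so Ebb moves to pitch class 7. On the letter A that is Abb.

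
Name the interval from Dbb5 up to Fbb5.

minor third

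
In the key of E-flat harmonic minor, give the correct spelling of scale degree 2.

F

The Eb harmonic minor scale runs Eb F Gb Ab Bb Cb D.
Degree 2 is F.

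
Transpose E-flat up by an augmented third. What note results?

G#

A third above E lands on the letter G.
An augmented third spans 5 semitones, so Eb moves to pitch class 8. On the letter G that is G#.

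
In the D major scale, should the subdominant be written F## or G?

Each scale degree takes a distinct letter name. Degree 4 of a scale on D must use the letter G.
G and F## are enharmonically the same pitch, but only G uses the letter G, so it is the correct spelling here.

G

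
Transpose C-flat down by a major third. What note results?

A third below C lands on the letter A.
A major third spans 4 semitones, so Cb moves to pitch class 7. On the letter A that is Abb.

Abb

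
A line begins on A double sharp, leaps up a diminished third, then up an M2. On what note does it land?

A diminished third up from A## is C# (letter C, 2 semitones up).
A major second up from C# is D# (letter D, 2 semitones up).

D#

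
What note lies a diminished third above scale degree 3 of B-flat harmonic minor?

Scale degree 3 of Bb harmonic minor is Db.
A diminished third (2 semitones) above Db lands on the letter F, giving Fbb.

Fbb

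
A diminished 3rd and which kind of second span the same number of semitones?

A diminished third spans 2 semitones.
A second spanning 2 semitones is major (the major second is 2).

major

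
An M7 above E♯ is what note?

E up a major seventh is D#, so the target letter is D.
From E#, a major seventh is 11 semitones up: D##.

D##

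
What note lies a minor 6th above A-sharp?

F#

A sixth above A lands on the letter F.
A minor sixth spans 8 semitones, so A# moves to pitch class 6. On the letter F that is F#.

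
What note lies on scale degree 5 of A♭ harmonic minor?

Eb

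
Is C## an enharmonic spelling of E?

Two spellings are enharmonically equivalent only if they share a pitch class.
Here C## → 2, E → 4; 2 ≠ 4, so they are not.

No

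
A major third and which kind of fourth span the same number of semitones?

A major third spans 4 semitones.
A fourth spanning 4 semitones is diminished (the perfect fourth is 5).

diminished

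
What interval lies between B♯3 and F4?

doubly diminished fifth

The letter names run B→F, a span of 4 letter steps, so the interval is some kind of fifth.
B# to F is 5 semitones. A perfect fifth is 7, so 5 makes it doubly diminished.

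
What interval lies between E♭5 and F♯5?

Counting letters E–F gives a second.
Eb→F# = 3 semitones, 1 wider than the major second (2), so augmented.

augmented second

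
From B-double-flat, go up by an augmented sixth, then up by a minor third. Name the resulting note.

Bb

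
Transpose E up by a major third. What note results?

A third above E lands on the letter G.
A major third spans 4 semitones, so E moves to pitch class 8. On the letter G that is G#.

G#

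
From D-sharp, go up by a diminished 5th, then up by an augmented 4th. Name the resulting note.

D#

A diminished fifth up from D# is A (letter A, 6 semitones up).
An augmented fourth up from A is D# (letter D, 6 semitones up).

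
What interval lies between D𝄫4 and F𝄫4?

Counting letters D–E–F gives a third.
Dbb→Fbb = 3 semitones, 1 narrower than the major third (4), so minor.

minor third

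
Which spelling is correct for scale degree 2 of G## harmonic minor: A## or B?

A##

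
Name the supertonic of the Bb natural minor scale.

C

Degree 2 takes the letter 1 step above B, which is C.
In natural minor, degree 2 sits 2 semitones above the tonic. Bb + 2 semitones is pitch class 0, spelled on C as C.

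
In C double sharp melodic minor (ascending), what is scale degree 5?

G##

The C## melodic minor (ascending) scale runs C## D## E# F## G## A## B##.
Degree 5 is G##.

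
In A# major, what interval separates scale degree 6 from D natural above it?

Scale degree 6 of A# major is F##.
F## up to D: letters F→D make it a sixth; 7 semitones makes it diminished.

diminished sixth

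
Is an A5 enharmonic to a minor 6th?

An augmented fifth spans 8 semitones; a minor sixth spans 8.
They are enharmonically equivalent.

Yes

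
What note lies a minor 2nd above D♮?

Eb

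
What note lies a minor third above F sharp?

A third above F lands on the letter A.
A minor third spans 3 semitones, so F# moves to pitch class 9. On the letter A that is A.

A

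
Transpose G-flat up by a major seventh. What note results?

F

G up a major seventh is F#, so the target letter is F.
From Gb, a major seventh is 11 semitones up: F.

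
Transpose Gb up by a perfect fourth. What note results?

Cb

A fourth above G lands on the letter C.
A perfect fourth spans 5 semitones, so Gb moves to pitch class 11. On the letter C that is Cb.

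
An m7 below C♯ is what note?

C down a major seventh is Db, so the target letter is D.
From C#, a minor seventh is 10 semitones down: D#.

D#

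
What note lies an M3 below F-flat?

A third below F lands on the letter D.
A major third spans 4 semitones, so Fb moves to pitch class 0. On the letter D that is Dbb.

Dbb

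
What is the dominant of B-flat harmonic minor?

F

The Bb harmonic minor scale runs Bb C Db Eb F Gb A.
Degree 5 is F.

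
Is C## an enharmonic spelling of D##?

Two spellings are enharmonically equivalent only if they share a pitch class.
Here C## → 2, D## → 4; 2 ≠ 4, so they are not.

No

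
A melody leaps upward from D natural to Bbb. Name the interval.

diminished sixth

The letter names run D→B, a span of 5 letter steps, so the interval is some kind of sixth.
D to Bbb is 7 semitones. A major sixth is 9, so 7 makes it diminished.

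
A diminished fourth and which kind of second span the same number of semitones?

doubly augmented

A diminished fourth spans 4 semitones.
A second spanning 4 semitones is doubly augmented (the major second is 2).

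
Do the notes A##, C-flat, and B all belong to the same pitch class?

Yes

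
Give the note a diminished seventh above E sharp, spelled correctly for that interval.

A seventh above E lands on the letter D.
A diminished seventh spans 9 semitones, so E# moves to pitch class 2. On the letter D that is D.

D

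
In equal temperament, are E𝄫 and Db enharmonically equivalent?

No

Two spellings are enharmonically equivalent only if they share a pitch class.
Here Ebb → 2, Db → 1; 1 ≠ 2, so they are not.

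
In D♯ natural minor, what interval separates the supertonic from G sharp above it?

minor third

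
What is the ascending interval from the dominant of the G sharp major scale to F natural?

The dominant of G# major is D#.
D# up to F: letters D→F make it a third; 2 semitones makes it diminished.

diminished third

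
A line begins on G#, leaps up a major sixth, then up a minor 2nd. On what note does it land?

F#

A major sixth up from G# is E# (letter E, 9 semitones up).
A minor second up from E# is F# (letter F, 1 semitone up).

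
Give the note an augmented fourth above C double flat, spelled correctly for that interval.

C up a perfect fourth is F, so the target letter is F.
From Cbb, an augmented fourth is 6 semitones up: Fb.

Fb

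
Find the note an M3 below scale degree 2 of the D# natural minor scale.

C#

Scale degree 2 of D# natural minor is E#.
A major third (4 semitones) below E# lands on the letter C, giving C#.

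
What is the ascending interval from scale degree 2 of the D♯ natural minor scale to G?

Scale degree 2 of D# natural minor is E#.
E# up to G: letters E→G make it a third; 2 semitones makes it diminished.

diminished third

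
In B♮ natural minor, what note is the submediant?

G

Degree 6 takes the letter 5 steps above B, which is G.
In natural minor, degree 6 sits 8 semitones above the tonic. B + 8 semitones is pitch class 7, spelled on G as G.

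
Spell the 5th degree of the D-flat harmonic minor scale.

The Db harmonic minor scale runs Db Eb Fb Gb Ab Bbb C.
Degree 5 is Ab.

Ab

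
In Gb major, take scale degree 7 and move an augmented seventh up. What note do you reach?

E#

Scale degree 7 of Gb major is F.
An augmented seventh (12 semitones) above F lands on the letter E, giving E#.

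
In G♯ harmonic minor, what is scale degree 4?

C#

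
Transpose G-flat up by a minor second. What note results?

G up a major second is A, so the target letter is A.
From Gb, a minor second is 1 semitone up: Abb.

Abb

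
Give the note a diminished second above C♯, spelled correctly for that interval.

Db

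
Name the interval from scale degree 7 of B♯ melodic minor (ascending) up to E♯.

Scale degree 7 of B# melodic minor (ascending) is A##.
A## up to E#: letters A→E make it a fifth; 6 semitones makes it diminished.

diminished fifth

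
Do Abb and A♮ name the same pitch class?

Abb is pitch class 7; A is pitch class 9.
The pitch classes differ (7 vs. 9), so they are not enharmonic equivalents.

No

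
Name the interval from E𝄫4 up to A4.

doubly augmented fourth

Counting letters E–F–G–A gives a fourth.
Ebb→A = 7 semitones, 2 wider than the perfect fourth (5), so doubly augmented.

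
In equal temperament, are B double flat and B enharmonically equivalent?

No

Two spellings are enharmonically equivalent only if they share a pitch class.
Here Bbb → 9, B → 11; 9 ≠ 11, so they are not.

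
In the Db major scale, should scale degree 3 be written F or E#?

Each scale degree takes a distinct letter name. Degree 3 of a scale on D must use the letter F.
F and E# are enharmonically the same pitch, but only F uses the letter F, so it is the correct spelling here.

F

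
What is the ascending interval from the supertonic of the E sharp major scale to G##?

The supertonic of E# major is F##.
F## up to G##: letters F→G make it a second; 2 semitones makes it major.

major second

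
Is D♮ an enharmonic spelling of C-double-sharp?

D = pitch class 2 and C## = pitch class 2 — the same pitch class, so they are enharmonic equivalents.

Yes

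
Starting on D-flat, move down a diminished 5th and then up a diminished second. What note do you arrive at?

A diminished fifth down from Db is G (letter G, 6 semitones down).
A diminished second up from G is Abb (letter A, 0 semitones up).

Abb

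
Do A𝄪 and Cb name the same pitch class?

A## is pitch class 11; Cb is pitch class 11.
All spellings map to pitch class 11, so they are enharmonically equivalent.

Yes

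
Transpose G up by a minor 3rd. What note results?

A third above G lands on the letter B.
A minor third spans 3 semitones, so G moves to pitch class 10. On the letter B that is Bb.

Bb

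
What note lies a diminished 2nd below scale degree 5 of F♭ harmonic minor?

Scale degree 5 of Fb harmonic minor is Cb.
A diminished second (0 semitones) below Cb lands on the letter B, giving B.

B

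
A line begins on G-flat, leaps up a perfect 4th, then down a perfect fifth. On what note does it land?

A perfect fourth up from Gb is Cb (letter C, 5 semitones up).
A perfect fifth down from Cb is Fb (letter F, 7 semitones down).

Fb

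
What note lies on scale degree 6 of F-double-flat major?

Degree 6 takes the letter 5 steps above F, which is D.
In major, degree 6 sits 9 semitones above the tonic. Fbb + 9 semitones is pitch class 0, spelled on D as Dbb.

Dbb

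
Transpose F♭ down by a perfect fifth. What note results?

A fifth below F lands on the letter B.
A perfect fifth spans 7 semitones, so Fb moves to pitch class 9. On the letter B that is Bbb.

Bbb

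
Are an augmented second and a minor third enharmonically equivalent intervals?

Yes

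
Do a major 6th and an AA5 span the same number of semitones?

Yes

A major sixth spans 9 semitones; a doubly augmented fifth spans 9.
They are enharmonically equivalent.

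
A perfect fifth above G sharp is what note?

G up a perfect fifth is D, so the target letter is D.
From G#, a perfect fifth is 7 semitones up: D#.

D#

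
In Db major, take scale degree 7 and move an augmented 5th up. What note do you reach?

Scale degree 7 of Db major is C.
An augmented fifth (8 semitones) above C lands on the letter G, giving G#.

G#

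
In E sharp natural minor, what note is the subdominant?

Degree 4 takes the letter 3 steps above E, which is A.
In natural minor, degree 4 sits 5 semitones above the tonic. E# + 5 semitones is pitch class 10, spelled on A as A#.

A#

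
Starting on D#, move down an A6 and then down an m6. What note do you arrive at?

An augmented sixth down from D# is F (letter F, 10 semitones down).
A minor sixth down from F is A (letter A, 8 semitones down).

A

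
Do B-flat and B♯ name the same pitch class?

No

Bb is pitch class 10; B# is pitch class 0.
The pitch classes differ (10 vs. 0), so they are not enharmonic equivalents.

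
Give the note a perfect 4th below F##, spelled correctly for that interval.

F down a perfect fourth is C, so the target letter is C.
From F##, a perfect fourth is 5 semitones down: C##.

C##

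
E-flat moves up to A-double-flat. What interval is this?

diminished fourth

The letter names run E→A, a span of 3 letter steps, so the interval is some kind of fourth.
Eb to Abb is 4 semitones. A perfect fourth is 5, so 4 makes it diminished.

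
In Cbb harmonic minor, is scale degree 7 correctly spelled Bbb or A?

Bbb

Each scale degree takes a distinct letter name. Degree 7 of a scale on C must use the letter B.
Bbb and A are enharmonically the same pitch, but only Bbb uses the letter B, so it is the correct spelling here.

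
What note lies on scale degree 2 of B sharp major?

The B# major scale runs B# C## D## E# F## G## A##.
Degree 2 is C##.

C##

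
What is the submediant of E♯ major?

C##

The E# major scale runs E# F## G## A# B# C## D##.
Degree 6 is C##.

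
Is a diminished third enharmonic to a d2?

A diminished third spans 2 semitones; a diminished second spans 0.
The spans differ, so they are not enharmonic equivalents.

No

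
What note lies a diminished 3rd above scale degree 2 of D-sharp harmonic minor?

G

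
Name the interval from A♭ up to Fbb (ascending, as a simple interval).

diminished sixth

The letter names run A→F, a span of 5 letter steps, so the interval is some kind of sixth.
Ab to Fbb is 7 semitones. A major sixth is 9, so 7 makes it diminished.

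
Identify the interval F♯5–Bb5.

The letter names run F→B, a span of 3 letter steps, so the interval is some kind of fourth.
F# to Bb is 4 semitones. A perfect fourth is 5, so 4 makes it diminished.

diminished fourth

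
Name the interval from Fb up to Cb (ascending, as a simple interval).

Counting letters F–G–A–B–C gives a fifth.
Fb→Cb = 7 semitones, exactly the perfect fifth.

perfect fifth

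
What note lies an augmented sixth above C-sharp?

A##

C up a major sixth is A, so the target letter is A.
From C#, an augmented sixth is 10 semitones up: A##.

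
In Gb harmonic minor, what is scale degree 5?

Db

The Gb harmonic minor scale runs Gb Ab Bbb Cb Db Ebb F.
Degree 5 is Db.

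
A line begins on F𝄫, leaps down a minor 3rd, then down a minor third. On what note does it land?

A minor third down from Fbb is Dbb (letter D, 3 semitones down).
A minor third down from Dbb is Bbb (letter B, 3 semitones down).

Bbb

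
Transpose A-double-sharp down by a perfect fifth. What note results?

D##

A down a perfect fifth is D, so the target letter is D.
From A##, a perfect fifth is 7 semitones down: D##.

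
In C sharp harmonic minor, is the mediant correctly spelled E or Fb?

Each scale degree takes a distinct letter name. Degree 3 of a scale on C must use the letter E.
E and Fb are enharmonically the same pitch, but only E uses the letter E, so it is the correct spelling here.

E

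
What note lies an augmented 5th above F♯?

C##

F up a perfect fifth is C, so the target letter is C.
From F#, an augmented fifth is 8 semitones up: C##.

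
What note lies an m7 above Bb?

A seventh above B lands on the letter A.
A minor seventh spans 10 semitones, so Bb moves to pitch class 8. On the letter A that is Ab.

Ab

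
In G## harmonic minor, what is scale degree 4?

C##

Degree 4 takes the letter 3 steps above G, which is C.
In harmonic minor, degree 4 sits 5 semitones above the tonic. G## + 5 semitones is pitch class 2, spelled on C as C##.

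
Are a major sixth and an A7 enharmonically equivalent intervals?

No

A major sixth spans 9 semitones; an augmented seventh spans 12.
The spans differ, so they are not enharmonic equivalents.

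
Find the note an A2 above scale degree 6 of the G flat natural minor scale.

F

Scale degree 6 of Gb natural minor is Ebb.
An augmented second (3 semitones) above Ebb lands on the letter F, giving F.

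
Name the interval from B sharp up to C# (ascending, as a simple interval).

Counting letters B–C gives a second.
B#→C# = 1 semitone, 1 narrower than the major second (2), so minor.

minor second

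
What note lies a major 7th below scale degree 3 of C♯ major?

F#

Scale degree 3 of C# major is E#.
A major seventh (11 semitones) below E# lands on the letter F, giving F#.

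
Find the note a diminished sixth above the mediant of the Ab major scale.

The mediant of Ab major is C.
A diminished sixth (7 semitones) above C lands on the letter A, giving Abb.

Abb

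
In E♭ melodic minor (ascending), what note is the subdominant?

The Eb melodic minor (ascending) scale runs Eb F Gb Ab Bb C D.
Degree 4 is Ab.

Ab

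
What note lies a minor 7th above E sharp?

D#

E up a major seventh is D#, so the target letter is D.
From E#, a minor seventh is 10 semitones up: D#.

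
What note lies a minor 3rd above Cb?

Ebb

A third above C lands on the letter E.
A minor third spans 3 semitones, so Cb moves to pitch class 2. On the letter E that is Ebb.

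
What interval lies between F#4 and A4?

The letter names run F→A, a span of 2 letter steps, so the interval is some kind of third.
F# to A is 3 semitones. A major third is 4, so 3 makes it minor.

minor third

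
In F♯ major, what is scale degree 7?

E#

Degree 7 takes the letter 6 steps above F, which is E.
In major, degree 7 sits 11 semitones above the tonic. F# + 11 semitones is pitch class 5, spelled on E as E#.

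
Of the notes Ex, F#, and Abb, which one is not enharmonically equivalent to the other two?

Abb

In 12-tone equal temperament, enharmonic equivalents share a pitch class. E## is pitch class 6; F# is pitch class 6; Abb is pitch class 7.
E## and F# share pitch class 6, while Abb is pitch class 7.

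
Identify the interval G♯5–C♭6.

doubly diminished fourth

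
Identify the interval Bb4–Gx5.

Counting letters B–C–D–E–F–G gives a sixth.
Bb→G## = 11 semitones, 2 wider than the major sixth (9), so doubly augmented.

doubly augmented sixth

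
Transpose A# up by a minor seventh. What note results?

A up a major seventh is G#, so the target letter is G.
From A#, a minor seventh is 10 semitones up: G#.

G#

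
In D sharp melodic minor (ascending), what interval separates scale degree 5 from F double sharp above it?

major sixth

Scale degree 5 of D# melodic minor (ascending) is A#.
A# up to F##: letters A→F make it a sixth; 9 semitones makes it major.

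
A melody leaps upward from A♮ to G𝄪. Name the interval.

augmented seventh

The letter names run A→G, a span of 6 letter steps, so the interval is some kind of seventh.
A to G## is 12 semitones. A major seventh is 11, so 12 makes it augmented.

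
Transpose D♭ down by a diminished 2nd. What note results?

D down a major second is C, so the target letter is C.
From Db, a diminished second is 0 semitones down: C#.

C#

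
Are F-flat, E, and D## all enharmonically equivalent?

Fb = pitch class 4 and E = pitch class 4 and D## = pitch class 4 — the same pitch class, so they are enharmonic equivalents.

Yes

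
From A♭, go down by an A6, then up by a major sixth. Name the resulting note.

An augmented sixth down from Ab is Cbb (letter C, 10 semitones down).
A major sixth up from Cbb is Abb (letter A, 9 semitones up).

Abb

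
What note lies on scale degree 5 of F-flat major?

Cb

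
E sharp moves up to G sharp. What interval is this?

Counting letters E–F–G gives a third.
E#→G# = 3 semitones, 1 narrower than the major third (4), so minor.

minor third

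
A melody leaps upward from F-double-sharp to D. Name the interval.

diminished sixth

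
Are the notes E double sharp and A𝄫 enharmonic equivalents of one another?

No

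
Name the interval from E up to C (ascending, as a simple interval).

minor sixth

Counting letters E–F–G–A–B–C gives a sixth.
E→C = 8 semitones, 1 narrower than the major sixth (9), so minor.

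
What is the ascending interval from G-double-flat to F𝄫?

The letter names run G→F, a span of 6 letter steps, so the interval is some kind of seventh.
Gbb to Fbb is 10 semitones. A major seventh is 11, so 10 makes it minor.

minor seventh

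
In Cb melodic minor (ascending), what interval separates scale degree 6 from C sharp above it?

augmented third

Scale degree 6 of Cb melodic minor (ascending) is Ab.
Ab up to C#: letters A→C make it a third; 5 semitones makes it augmented.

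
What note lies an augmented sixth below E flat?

Gbb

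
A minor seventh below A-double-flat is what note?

Bbb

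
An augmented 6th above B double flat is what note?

B up a major sixth is G#, so the target letter is G.
From Bbb, an augmented sixth is 10 semitones up: G.

G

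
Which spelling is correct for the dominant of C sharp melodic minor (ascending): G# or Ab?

G#

Each scale degree takes a distinct letter name. Degree 5 of a scale on C must use the letter G.
G# and Ab are enharmonically the same pitch, but only G# uses the letter G, so it is the correct spelling here.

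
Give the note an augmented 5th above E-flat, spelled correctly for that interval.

A fifth above E lands on the letter B.
An augmented fifth spans 8 semitones, so Eb moves to pitch class 11. On the letter B that is B.

B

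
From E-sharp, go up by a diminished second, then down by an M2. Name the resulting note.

Eb

A diminished second up from E# is F (letter F, 0 semitones up).
A major second down from F is Eb (letter E, 2 semitones down).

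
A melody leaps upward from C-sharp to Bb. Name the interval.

Counting letters C–D–E–F–G–A–B gives a seventh.
C#→Bb = 9 semitones, 2 narrower than the major seventh (11), so diminished.

diminished seventh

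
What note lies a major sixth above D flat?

Bb

D up a major sixth is B, so the target letter is B.
From Db, a major sixth is 9 semitones up: Bb.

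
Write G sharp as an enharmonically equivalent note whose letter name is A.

Plain A sits 1 semitone above G#, so on the letter A the same pitch needs a flat: Ab.

Ab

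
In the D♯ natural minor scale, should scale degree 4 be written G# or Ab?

Each scale degree takes a distinct letter name. Degree 4 of a scale on D must use the letter G.
G# and Ab are enharmonically the same pitch, but only G# uses the letter G, so it is the correct spelling here.

G#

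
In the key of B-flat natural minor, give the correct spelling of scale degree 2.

C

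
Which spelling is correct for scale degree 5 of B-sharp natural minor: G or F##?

F##

Each scale degree takes a distinct letter name. Degree 5 of a scale on B must use the letter F.
F## and G are enharmonically the same pitch, but only F## uses the letter F, so it is the correct spelling here.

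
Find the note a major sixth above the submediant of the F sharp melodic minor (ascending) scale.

B#

The submediant of F# melodic minor (ascending) is D#.
A major sixth (9 semitones) above D# lands on the letter B, giving B#.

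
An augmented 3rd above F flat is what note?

A third above F lands on the letter A.
An augmented third spans 5 semitones, so Fb moves to pitch class 9. On the letter A that is A.

A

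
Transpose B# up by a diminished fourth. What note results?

E

B up a perfect fourth is E, so the target letter is E.
From B#, a diminished fourth is 4 semitones up: E.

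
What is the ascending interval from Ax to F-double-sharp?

minor sixth

The letter names run A→F, a span of 5 letter steps, so the interval is some kind of sixth.
A## to F## is 8 semitones. A major sixth is 9, so 8 makes it minor.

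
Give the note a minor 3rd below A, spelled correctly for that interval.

A down a major third is F, so the target letter is F.
From A, a minor third is 3 semitones down: F#.

F#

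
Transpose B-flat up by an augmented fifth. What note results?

F#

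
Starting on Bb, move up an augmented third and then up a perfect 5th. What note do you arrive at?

A#

An augmented third up from Bb is D# (letter D, 5 semitones up).
A perfect fifth up from D# is A# (letter A, 7 semitones up).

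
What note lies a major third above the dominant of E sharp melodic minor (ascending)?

The dominant of E# melodic minor (ascending) is B#.
A major third (4 semitones) above B# lands on the letter D, giving D##.

D##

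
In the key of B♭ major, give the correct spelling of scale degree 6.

The Bb major scale runs Bb C D Eb F G A.
Degree 6 is G.

G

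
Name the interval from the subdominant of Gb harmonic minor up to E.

augmented third

The subdominant of Gb harmonic minor is Cb.
Cb up to E: letters C→E make it a third; 5 semitones makes it augmented.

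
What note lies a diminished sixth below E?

G##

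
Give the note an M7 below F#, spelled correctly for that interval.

G

A seventh below F lands on the letter G.
A major seventh spans 11 semitones, so F# moves to pitch class 7. On the letter G that is G.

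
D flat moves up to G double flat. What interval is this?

diminished fourth

The letter names run D→G, a span of 3 letter steps, so the interval is some kind of fourth.
Db to Gbb is 4 semitones. A perfect fourth is 5, so 4 makes it diminished.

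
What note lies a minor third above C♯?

C up a major third is E, so the target letter is E.
From C#, a minor third is 3 semitones up: E.

E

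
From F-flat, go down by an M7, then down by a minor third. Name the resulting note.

A major seventh down from Fb is Gbb (letter G, 11 semitones down).
A minor third down from Gbb is Ebb (letter E, 3 semitones down).

Ebb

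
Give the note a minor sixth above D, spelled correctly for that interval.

A sixth above D lands on the letter B.
A minor sixth spans 8 semitones, so D moves to pitch class 10. On the letter B that is Bb.

Bb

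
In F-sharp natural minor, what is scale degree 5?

Degree 5 takes the letter 4 steps above F, which is C.
In natural minor, degree 5 sits 7 semitones above the tonic. F# + 7 semitones is pitch class 1, spelled on C as C#.

C#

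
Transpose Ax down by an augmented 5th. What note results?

D#

A fifth below A lands on the letter D.
An augmented fifth spans 8 semitones, so A## moves to pitch class 3. On the letter D that is D#.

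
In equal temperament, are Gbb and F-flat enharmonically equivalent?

Gbb is pitch class 5; Fb is pitch class 4.
The pitch classes differ (5 vs. 4), so they are not enharmonic equivalents.

No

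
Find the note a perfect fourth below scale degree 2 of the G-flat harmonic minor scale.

Eb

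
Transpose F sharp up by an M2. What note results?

F up a major second is G, so the target letter is G.
From F#, a major second is 2 semitones up: G#.

G#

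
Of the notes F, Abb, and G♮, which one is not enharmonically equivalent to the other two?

F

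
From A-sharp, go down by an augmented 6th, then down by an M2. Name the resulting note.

Bb

An augmented sixth down from A# is C (letter C, 10 semitones down).
A major second down from C is Bb (letter B, 2 semitones down).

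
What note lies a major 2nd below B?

A second below B lands on the letter A.
A major second spans 2 semitones, so B moves to pitch class 9. On the letter A that is A.

A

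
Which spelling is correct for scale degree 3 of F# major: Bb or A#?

A#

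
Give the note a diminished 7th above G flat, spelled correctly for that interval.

Fbb

G up a major seventh is F#, so the target letter is F.
From Gb, a diminished seventh is 9 semitones up: Fbb.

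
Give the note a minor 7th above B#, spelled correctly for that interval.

A#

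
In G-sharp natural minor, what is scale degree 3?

The G# natural minor scale runs G# A# B C# D# E F#.
Degree 3 is B.

B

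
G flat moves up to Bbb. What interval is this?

minor third

The letter names run G→B, a span of 2 letter steps, so the interval is some kind of third.
Gb to Bbb is 3 semitones. A major third is 4, so 3 makes it minor.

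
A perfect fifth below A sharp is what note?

A down a perfect fifth is D, so the target letter is D.
From A#, a perfect fifth is 7 semitones down: D#.

D#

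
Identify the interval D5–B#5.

Counting letters D–E–F–G–A–B gives a sixth.
D→B# = 10 semitones, 1 wider than the major sixth (9), so augmented.

augmented sixth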